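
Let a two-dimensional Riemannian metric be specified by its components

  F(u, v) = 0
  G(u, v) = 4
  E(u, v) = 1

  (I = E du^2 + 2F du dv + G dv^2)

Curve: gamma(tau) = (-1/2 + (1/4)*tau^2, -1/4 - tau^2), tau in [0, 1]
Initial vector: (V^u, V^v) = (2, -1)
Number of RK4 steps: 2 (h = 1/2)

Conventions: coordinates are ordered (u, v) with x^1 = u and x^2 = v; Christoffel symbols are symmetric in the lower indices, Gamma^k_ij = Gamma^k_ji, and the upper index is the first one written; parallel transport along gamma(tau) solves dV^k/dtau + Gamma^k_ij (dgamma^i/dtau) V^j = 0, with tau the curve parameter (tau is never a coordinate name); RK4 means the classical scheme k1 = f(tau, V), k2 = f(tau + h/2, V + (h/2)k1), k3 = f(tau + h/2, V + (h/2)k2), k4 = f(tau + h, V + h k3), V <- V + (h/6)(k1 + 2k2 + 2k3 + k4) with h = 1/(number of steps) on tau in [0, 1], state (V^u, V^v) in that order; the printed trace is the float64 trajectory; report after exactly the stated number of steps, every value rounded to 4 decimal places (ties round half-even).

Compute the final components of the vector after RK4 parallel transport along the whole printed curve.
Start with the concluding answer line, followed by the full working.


Answer: V^u = 2.0000, V^v = -1.0000

gamma'(tau) = ((1/2)*tau, -2*tau); f(tau, V)^k = -Gamma^k_ij(gamma(tau)) gamma'^i(tau) V^j; h = 1/2; intermediate values shown to 6 dp
curve data and Christoffel symbols at the stage parameters:
  tau = 0.000000: gamma = (-0.500000, -0.250000), gamma' = (0.000000, 0.000000); Gamma_uuu = 0.000000, Gamma_uuv = 0.000000, Gamma_uvv = 0.000000, Gamma_vuu = 0.000000, Gamma_vuv = 0.000000, Gamma_vvv = 0.000000
  tau = 0.250000: gamma = (-0.484375, -0.312500), gamma' = (0.125000, -0.500000); Gamma_uuu = 0.000000, Gamma_uuv = 0.000000, Gamma_uvv = 0.000000, Gamma_vuu = 0.000000, Gamma_vuv = 0.000000, Gamma_vvv = 0.000000
  tau = 0.500000: gamma = (-0.437500, -0.500000), gamma' = (0.250000, -1.000000); Gamma_uuu = 0.000000, Gamma_uuv = 0.000000, Gamma_uvv = 0.000000, Gamma_vuu = 0.000000, Gamma_vuv = 0.000000, Gamma_vvv = 0.000000
  tau = 0.750000: gamma = (-0.359375, -0.812500), gamma' = (0.375000, -1.500000); Gamma_uuu = 0.000000, Gamma_uuv = 0.000000, Gamma_uvv = 0.000000, Gamma_vuu = 0.000000, Gamma_vuv = 0.000000, Gamma_vvv = 0.000000
  tau = 1.000000: gamma = (-0.250000, -1.250000), gamma' = (0.500000, -2.000000); Gamma_uuu = 0.000000, Gamma_uuv = 0.000000, Gamma_uvv = 0.000000, Gamma_vuu = 0.000000, Gamma_vuv = 0.000000, Gamma_vvv = 0.000000
step 0: V^u = 2.0000, V^v = -1.0000
step 1: k1 = (0.000000, 0.000000), k2 = (0.000000, 0.000000), k3 = (0.000000, 0.000000), k4 = (0.000000, 0.000000); V <- V + (h/6)(k1 + 2k2 + 2k3 + k4): V^u = 2.0000, V^v = -1.0000
step 2: k1 = (0.000000, 0.000000), k2 = (0.000000, 0.000000), k3 = (0.000000, 0.000000), k4 = (0.000000, 0.000000); V <- V + (h/6)(k1 + 2k2 + 2k3 + k4): V^u = 2.0000, V^v = -1.0000


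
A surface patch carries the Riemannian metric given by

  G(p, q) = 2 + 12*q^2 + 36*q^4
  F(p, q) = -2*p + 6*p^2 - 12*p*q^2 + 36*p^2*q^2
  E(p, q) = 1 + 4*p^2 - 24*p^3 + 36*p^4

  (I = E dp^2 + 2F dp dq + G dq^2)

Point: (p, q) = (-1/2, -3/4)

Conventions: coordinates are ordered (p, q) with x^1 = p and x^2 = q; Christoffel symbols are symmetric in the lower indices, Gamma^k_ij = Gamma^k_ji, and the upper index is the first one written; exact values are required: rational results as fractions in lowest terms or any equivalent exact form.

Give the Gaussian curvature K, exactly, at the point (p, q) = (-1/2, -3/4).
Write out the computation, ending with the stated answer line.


E = 29/4, F = 175/16, G = 1289/64, EG - F^2 = 1689/64 at the point
E_p = -40, E_q = 0, F_p = -35, F_q = -45/2, G_p = 0, G_q = -315/4
E_qq = 0, F_pq = 72, G_pp = 0
Using the Brioschi determinant formula for K from the metric derivatives:
M1 = [[-E_qq/2 + F_pq - G_pp/2, E_p/2, F_p - E_q/2], [F_q - G_p/2, E, F], [G_q/2, F, G]] = [[72, -20, -35], [-45/2, 29/4, 175/16], [-315/8, 175/16, 1289/64]]; det M1 = 72
M2 = [[0, E_q/2, G_p/2], [E_q/2, E, F], [G_p/2, F, G]] = [[0, 0, 0], [0, 29/4, 175/16], [0, 175/16, 1289/64]]; det M2 = 0
det M1 - det M2 = 72; K = 72 / (1689/64)^2 = 32768/316969

Answer: K = 32768/316969


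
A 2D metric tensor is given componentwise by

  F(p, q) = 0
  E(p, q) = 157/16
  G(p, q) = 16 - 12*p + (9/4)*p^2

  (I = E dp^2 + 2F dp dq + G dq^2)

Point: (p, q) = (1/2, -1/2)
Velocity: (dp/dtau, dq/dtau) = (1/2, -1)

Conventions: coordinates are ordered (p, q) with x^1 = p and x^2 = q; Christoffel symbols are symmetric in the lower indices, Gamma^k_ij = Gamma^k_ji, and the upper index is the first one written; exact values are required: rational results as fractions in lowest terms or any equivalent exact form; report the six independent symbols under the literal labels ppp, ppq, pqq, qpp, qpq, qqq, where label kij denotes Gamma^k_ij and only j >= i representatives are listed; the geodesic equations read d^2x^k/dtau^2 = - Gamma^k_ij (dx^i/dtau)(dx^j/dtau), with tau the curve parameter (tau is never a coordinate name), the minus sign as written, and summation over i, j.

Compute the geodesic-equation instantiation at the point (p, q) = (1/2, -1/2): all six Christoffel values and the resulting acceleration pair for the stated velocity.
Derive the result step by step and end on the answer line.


E = 157/16, F = 0, G = 169/16 at the point
E_p = 0, E_q = 0, F_p = 0, F_q = 0, G_p = -39/4, G_q = 0
EG - F^2 = 26533/256;  g^inv = (256/26533) * [[169/16, 0], [0, 157/16]]
first-kind symbols [ij,l] = (1/2)(d_i g_jl + d_j g_il - d_l g_ij): [pp,p] = E_p/2 = 0, [pp,q] = F_p - E_q/2 = 0, [pq,p] = E_q/2 = 0, [pq,q] = G_p/2 = -39/8, [qq,p] = F_q - G_p/2 = 39/8, [qq,q] = G_q/2 = 0
Gamma^p_ij = (G*[ij,p] - F*[ij,q])/(EG - F^2), Gamma^q_ij = (E*[ij,q] - F*[ij,p])/(EG - F^2)
Gamma_ppp = 0, Gamma_ppq = 0, Gamma_pqq = 78/157, Gamma_qpp = 0, Gamma_qpq = -6/13, Gamma_qqq = 0
d^2p/dtau^2 = -(Gamma_ppp*(1/2)^2 + 2*Gamma_ppq*(1/2)*(-1) + Gamma_pqq*(-1)^2) = -78/157
d^2q/dtau^2 = -(Gamma_qpp*(1/2)^2 + 2*Gamma_qpq*(1/2)*(-1) + Gamma_qqq*(-1)^2) = -6/13

Answer: Gamma_ppp = 0, Gamma_ppq = 0, Gamma_pqq = 78/157, Gamma_qpp = 0, Gamma_qpq = -6/13, Gamma_qqq = 0; accelerations (d^2p/dtau^2, d^2q/dtau^2) = (-78/157, -6/13)


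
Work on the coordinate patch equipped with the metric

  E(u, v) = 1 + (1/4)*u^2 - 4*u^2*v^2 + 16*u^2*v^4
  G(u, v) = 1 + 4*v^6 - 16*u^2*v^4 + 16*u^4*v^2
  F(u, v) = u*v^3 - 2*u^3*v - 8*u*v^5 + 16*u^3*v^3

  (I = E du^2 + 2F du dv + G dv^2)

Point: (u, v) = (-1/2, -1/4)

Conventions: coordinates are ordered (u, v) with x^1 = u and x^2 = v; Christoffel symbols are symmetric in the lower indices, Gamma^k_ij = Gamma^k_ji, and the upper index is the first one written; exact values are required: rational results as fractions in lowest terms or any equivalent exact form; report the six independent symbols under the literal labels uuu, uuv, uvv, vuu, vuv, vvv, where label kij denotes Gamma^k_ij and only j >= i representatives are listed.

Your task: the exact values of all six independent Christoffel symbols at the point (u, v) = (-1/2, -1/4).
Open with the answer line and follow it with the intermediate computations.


Answer: Gamma_uuu = -32/1089, Gamma_uuv = 128/1089, Gamma_uvv = 80/1089, Gamma_vuu = 56/1089, Gamma_vuv = -224/1089, Gamma_vvv = -140/1089

E = 65/64, F = -7/256, G = 1073/1024 at the point
E_u = -1/16, E_v = 1/4, F_u = 23/128, F_v = -9/64, G_u = -7/16, G_v = -35/128
EG - F^2 = 1089/1024;  g^inv = (1024/1089) * [[1073/1024, 7/256], [7/256, 65/64]]
first-kind symbols [ij,l] = (1/2)(d_i g_jl + d_j g_il - d_l g_ij): [uu,u] = E_u/2 = -1/32, [uu,v] = F_u - E_v/2 = 7/128, [uv,u] = E_v/2 = 1/8, [uv,v] = G_u/2 = -7/32, [vv,u] = F_v - G_u/2 = 5/64, [vv,v] = G_v/2 = -35/256
Gamma^u_ij = (G*[ij,u] - F*[ij,v])/(EG - F^2), Gamma^v_ij = (E*[ij,v] - F*[ij,u])/(EG - F^2)


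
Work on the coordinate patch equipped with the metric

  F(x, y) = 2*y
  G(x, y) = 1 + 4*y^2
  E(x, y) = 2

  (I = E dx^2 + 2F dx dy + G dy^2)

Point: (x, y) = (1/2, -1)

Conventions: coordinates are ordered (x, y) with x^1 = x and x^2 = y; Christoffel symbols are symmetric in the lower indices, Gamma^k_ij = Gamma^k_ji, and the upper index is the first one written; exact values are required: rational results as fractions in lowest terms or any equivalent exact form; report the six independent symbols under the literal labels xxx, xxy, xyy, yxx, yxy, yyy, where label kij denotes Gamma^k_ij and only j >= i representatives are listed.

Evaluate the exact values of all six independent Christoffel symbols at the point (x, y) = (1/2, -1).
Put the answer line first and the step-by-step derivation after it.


Answer: Gamma_xxx = 0, Gamma_xxy = 0, Gamma_xyy = 1/3, Gamma_yxx = 0, Gamma_yxy = 0, Gamma_yyy = -2/3

E = 2, F = -2, G = 5 at the point
E_x = 0, E_y = 0, F_x = 0, F_y = 2, G_x = 0, G_y = -8
EG - F^2 = 6;  g^inv = (1/6) * [[5, 2], [2, 2]]
first-kind symbols [ij,l] = (1/2)(d_i g_jl + d_j g_il - d_l g_ij): [xx,x] = E_x/2 = 0, [xx,y] = F_x - E_y/2 = 0, [xy,x] = E_y/2 = 0, [xy,y] = G_x/2 = 0, [yy,x] = F_y - G_x/2 = 2, [yy,y] = G_y/2 = -4
Gamma^x_ij = (G*[ij,x] - F*[ij,y])/(EG - F^2), Gamma^y_ij = (E*[ij,y] - F*[ij,x])/(EG - F^2)


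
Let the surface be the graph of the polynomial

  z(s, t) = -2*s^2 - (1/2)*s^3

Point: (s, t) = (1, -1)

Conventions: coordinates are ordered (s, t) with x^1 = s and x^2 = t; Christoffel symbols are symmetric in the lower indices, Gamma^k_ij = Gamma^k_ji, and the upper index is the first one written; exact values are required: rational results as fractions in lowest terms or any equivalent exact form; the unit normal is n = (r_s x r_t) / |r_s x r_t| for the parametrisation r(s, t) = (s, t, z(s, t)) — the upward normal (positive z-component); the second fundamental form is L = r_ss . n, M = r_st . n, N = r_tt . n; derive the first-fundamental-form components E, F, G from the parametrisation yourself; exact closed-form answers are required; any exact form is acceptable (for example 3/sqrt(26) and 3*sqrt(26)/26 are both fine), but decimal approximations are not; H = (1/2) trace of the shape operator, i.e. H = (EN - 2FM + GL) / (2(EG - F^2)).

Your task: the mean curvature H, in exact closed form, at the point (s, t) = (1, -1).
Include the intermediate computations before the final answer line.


z_s = -11/2, z_t = 0, z_ss = -7, z_st = 0, z_tt = 0
E = 125/4, F = 0, G = 1; answer radicand W^2 = 125/4
unnormalised second-form numerators: l = -7, m = 0, n = 0; L = l/sqrt(125/4), and similarly M = m/sqrt(W^2), N = n/sqrt(W^2)
H = (E*n - 2*F*m + G*l) / (2*(EG - F^2)*sqrt(W^2)); E*n - 2*F*m + G*l = -7, EG - F^2 = 125/4, so H = (-14/125)/sqrt(125/4)

Answer: H = -28*sqrt(5)/3125


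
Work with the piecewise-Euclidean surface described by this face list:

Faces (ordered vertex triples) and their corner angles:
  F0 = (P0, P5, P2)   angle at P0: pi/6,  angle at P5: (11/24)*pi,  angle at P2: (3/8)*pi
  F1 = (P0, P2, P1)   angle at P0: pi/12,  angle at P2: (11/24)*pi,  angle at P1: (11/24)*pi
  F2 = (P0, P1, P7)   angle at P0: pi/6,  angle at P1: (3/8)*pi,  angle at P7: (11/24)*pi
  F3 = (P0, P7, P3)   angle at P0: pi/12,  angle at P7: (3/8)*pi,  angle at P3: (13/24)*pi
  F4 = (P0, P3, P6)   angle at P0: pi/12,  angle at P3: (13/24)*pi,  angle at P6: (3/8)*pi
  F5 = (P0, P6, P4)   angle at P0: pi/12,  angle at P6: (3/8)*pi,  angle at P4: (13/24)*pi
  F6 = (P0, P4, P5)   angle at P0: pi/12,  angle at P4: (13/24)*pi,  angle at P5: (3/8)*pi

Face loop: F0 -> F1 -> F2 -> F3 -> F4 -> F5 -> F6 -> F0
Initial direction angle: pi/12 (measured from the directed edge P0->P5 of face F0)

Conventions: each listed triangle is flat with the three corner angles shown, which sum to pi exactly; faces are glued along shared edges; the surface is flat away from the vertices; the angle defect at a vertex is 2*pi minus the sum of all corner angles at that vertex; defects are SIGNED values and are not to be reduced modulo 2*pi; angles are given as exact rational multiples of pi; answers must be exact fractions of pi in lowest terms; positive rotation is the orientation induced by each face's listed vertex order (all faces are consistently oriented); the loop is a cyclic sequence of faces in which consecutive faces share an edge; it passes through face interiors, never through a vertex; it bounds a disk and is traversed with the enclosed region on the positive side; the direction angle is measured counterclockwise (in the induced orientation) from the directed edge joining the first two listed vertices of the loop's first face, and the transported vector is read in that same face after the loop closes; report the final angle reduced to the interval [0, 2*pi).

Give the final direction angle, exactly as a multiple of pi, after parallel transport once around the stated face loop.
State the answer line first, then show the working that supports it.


Answer: final direction angle = (4/3)*pi

enclosed vertex P0: corner angles sum to (3/4)*pi, defect = 2*pi - (3/4)*pi = (5/4)*pi
adding the enclosed defects to the starting angle (mod 2*pi, induced orientation) gives the holonomy
final angle = pi/12 + (5/4)*pi = (4/3)*pi (mod 2*pi)


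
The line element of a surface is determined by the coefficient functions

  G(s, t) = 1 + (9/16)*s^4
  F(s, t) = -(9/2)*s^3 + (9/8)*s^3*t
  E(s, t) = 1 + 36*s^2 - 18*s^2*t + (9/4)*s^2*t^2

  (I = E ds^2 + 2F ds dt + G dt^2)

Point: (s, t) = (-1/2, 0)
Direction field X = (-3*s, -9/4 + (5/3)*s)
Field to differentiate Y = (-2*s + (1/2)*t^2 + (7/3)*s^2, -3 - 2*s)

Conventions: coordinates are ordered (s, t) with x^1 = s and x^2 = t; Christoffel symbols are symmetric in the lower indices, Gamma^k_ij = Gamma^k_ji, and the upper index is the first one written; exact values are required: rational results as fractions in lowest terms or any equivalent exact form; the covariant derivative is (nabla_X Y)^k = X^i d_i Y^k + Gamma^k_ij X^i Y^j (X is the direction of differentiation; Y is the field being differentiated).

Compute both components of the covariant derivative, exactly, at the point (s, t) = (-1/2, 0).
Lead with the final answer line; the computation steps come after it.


Answer: (nabla_X Y)^s = -46205/5138, (nabla_X Y)^t = -32429/10276

E = 10, F = 9/16, G = 265/256 at the point
E_s = -36, E_t = -9/2, F_s = -27/8, F_t = -9/64, G_s = -9/32, G_t = 0
EG - F^2 = 2569/256;  g^inv = (256/2569) * [[265/256, -9/16], [-9/16, 10]]
first-kind symbols [ij,l] = (1/2)(d_i g_jl + d_j g_il - d_l g_ij): [ss,s] = E_s/2 = -18, [ss,t] = F_s - E_t/2 = -9/8, [st,s] = E_t/2 = -9/4, [st,t] = G_s/2 = -9/64, [tt,s] = F_t - G_s/2 = 0, [tt,t] = G_t/2 = 0
Gamma^s_ij = (G*[ij,s] - F*[ij,t])/(EG - F^2), Gamma^t_ij = (E*[ij,t] - F*[ij,s])/(EG - F^2)
Gamma_sss = -4608/2569, Gamma_sst = -576/2569, Gamma_stt = 0, Gamma_tss = -288/2569, Gamma_tst = -36/2569, Gamma_ttt = 0
X = (3/2, -37/12), Y = (19/12, -2) at the point


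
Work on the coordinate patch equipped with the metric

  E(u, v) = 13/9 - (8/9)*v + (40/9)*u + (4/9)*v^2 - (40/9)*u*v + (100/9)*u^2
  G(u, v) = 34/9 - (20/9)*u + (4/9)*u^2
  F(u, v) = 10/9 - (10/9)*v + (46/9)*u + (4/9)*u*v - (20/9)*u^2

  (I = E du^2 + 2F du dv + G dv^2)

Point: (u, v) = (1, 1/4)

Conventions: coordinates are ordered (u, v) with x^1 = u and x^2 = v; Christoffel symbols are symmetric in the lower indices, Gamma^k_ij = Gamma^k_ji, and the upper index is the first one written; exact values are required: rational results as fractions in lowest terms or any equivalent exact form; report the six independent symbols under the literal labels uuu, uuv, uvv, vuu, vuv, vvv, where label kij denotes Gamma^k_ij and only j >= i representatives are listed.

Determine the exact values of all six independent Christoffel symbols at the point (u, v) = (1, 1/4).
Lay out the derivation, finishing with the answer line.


E = 565/36, F = 23/6, G = 2 at the point
E_u = 230/9, E_v = -46/9, F_u = 7/9, F_v = -2/3, G_u = -4/3, G_v = 0
EG - F^2 = 601/36;  g^inv = (36/601) * [[2, -23/6], [-23/6, 565/36]]
first-kind symbols [ij,l] = (1/2)(d_i g_jl + d_j g_il - d_l g_ij): [uu,u] = E_u/2 = 115/9, [uu,v] = F_u - E_v/2 = 10/3, [uv,u] = E_v/2 = -23/9, [uv,v] = G_u/2 = -2/3, [vv,u] = F_v - G_u/2 = 0, [vv,v] = G_v/2 = 0
Gamma^u_ij = (G*[ij,u] - F*[ij,v])/(EG - F^2), Gamma^v_ij = (E*[ij,v] - F*[ij,u])/(EG - F^2)

Answer: Gamma_uuu = 460/601, Gamma_uuv = -92/601, Gamma_uvv = 0, Gamma_vuu = 120/601, Gamma_vuv = -24/601, Gamma_vvv = 0


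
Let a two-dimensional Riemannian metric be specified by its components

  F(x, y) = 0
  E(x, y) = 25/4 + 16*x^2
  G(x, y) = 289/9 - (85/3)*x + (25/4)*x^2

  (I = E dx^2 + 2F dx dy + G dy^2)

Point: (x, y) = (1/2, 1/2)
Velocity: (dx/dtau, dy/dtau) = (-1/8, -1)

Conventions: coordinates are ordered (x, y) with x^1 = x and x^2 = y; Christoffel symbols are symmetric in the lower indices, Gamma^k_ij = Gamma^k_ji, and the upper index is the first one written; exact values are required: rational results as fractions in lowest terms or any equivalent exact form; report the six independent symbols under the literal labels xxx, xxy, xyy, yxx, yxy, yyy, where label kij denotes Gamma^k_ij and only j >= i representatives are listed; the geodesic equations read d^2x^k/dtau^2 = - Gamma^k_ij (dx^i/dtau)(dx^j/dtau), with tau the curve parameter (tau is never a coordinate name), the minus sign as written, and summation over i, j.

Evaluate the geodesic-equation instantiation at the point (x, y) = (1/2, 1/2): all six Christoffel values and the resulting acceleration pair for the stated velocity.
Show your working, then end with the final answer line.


E = 41/4, F = 0, G = 2809/144 at the point
E_x = 16, E_y = 0, F_x = 0, F_y = 0, G_x = -265/12, G_y = 0
EG - F^2 = 115169/576;  g^inv = (576/115169) * [[2809/144, 0], [0, 41/4]]
first-kind symbols [ij,l] = (1/2)(d_i g_jl + d_j g_il - d_l g_ij): [xx,x] = E_x/2 = 8, [xx,y] = F_x - E_y/2 = 0, [xy,x] = E_y/2 = 0, [xy,y] = G_x/2 = -265/24, [yy,x] = F_y - G_x/2 = 265/24, [yy,y] = G_y/2 = 0
Gamma^x_ij = (G*[ij,x] - F*[ij,y])/(EG - F^2), Gamma^y_ij = (E*[ij,y] - F*[ij,x])/(EG - F^2)
Gamma_xxx = 32/41, Gamma_xxy = 0, Gamma_xyy = 265/246, Gamma_yxx = 0, Gamma_yxy = -30/53, Gamma_yyy = 0
d^2x/dtau^2 = -(Gamma_xxx*(-1/8)^2 + 2*Gamma_xxy*(-1/8)*(-1) + Gamma_xyy*(-1)^2) = -134/123
d^2y/dtau^2 = -(Gamma_yxx*(-1/8)^2 + 2*Gamma_yxy*(-1/8)*(-1) + Gamma_yyy*(-1)^2) = 15/106

Answer: Gamma_xxx = 32/41, Gamma_xxy = 0, Gamma_xyy = 265/246, Gamma_yxx = 0, Gamma_yxy = -30/53, Gamma_yyy = 0; accelerations (d^2x/dtau^2, d^2y/dtau^2) = (-134/123, 15/106)


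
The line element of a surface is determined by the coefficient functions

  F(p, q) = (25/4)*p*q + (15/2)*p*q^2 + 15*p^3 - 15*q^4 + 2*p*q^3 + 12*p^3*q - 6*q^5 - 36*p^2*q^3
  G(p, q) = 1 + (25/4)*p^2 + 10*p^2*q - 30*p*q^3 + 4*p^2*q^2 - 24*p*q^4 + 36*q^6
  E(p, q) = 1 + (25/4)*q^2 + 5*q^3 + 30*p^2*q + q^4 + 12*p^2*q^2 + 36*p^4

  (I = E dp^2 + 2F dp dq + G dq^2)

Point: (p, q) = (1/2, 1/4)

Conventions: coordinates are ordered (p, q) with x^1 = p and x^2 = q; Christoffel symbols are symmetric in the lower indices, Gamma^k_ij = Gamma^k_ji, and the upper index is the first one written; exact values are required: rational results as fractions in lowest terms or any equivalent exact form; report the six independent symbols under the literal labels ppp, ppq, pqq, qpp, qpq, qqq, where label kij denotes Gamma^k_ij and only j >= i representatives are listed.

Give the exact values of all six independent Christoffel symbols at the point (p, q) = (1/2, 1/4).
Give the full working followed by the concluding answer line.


E = 1481/256, F = 1575/512, G = 3049/1024 at the point
E_p = 105/4, E_q = 105/8, F_p = 15, F_q = 505/128, G_p = 135/16, G_q = -45/128
EG - F^2 = 7949/1024;  g^inv = (1024/7949) * [[3049/1024, -1575/512], [-1575/512, 1481/256]]
first-kind symbols [ij,l] = (1/2)(d_i g_jl + d_j g_il - d_l g_ij): [pp,p] = E_p/2 = 105/8, [pp,q] = F_p - E_q/2 = 135/16, [pq,p] = E_q/2 = 105/16, [pq,q] = G_p/2 = 135/32, [qq,p] = F_q - G_p/2 = -35/128, [qq,q] = G_q/2 = -45/256
Gamma^p_ij = (G*[ij,p] - F*[ij,q])/(EG - F^2), Gamma^q_ij = (E*[ij,q] - F*[ij,p])/(EG - F^2)

Answer: Gamma_ppp = 13440/7949, Gamma_ppq = 6720/7949, Gamma_pqq = -280/7949, Gamma_qpp = 8640/7949, Gamma_qpq = 4320/7949, Gamma_qqq = -180/7949


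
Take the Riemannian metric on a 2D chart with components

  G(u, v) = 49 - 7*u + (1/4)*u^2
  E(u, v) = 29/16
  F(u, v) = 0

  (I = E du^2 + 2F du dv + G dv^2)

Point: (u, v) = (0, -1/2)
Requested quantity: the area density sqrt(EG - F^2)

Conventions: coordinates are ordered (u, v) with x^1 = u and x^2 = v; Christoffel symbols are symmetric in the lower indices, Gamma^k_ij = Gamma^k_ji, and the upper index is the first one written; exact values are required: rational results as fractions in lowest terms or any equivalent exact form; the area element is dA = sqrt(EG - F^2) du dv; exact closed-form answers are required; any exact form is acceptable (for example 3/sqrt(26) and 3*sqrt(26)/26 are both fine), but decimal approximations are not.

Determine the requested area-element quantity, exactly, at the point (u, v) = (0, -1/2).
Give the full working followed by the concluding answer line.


E = 29/16, F = 0, G = 49; EG - F^2 = 1421/16

Answer: sqrt(EG - F^2) = 7*sqrt(29)/4


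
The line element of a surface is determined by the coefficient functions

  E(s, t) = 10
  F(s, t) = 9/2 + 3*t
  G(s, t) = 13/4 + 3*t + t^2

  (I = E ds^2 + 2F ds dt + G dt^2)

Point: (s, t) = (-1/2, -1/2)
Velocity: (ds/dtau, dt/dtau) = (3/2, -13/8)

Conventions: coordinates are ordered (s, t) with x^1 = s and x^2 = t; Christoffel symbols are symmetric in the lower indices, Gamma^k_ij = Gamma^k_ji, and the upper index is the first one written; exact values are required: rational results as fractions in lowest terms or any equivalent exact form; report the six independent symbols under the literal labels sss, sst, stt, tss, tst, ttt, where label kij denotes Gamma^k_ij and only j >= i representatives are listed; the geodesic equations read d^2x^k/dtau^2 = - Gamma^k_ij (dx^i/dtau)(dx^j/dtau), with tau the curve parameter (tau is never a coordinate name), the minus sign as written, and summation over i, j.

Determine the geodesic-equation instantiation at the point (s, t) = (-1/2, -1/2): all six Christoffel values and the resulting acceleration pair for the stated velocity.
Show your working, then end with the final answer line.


E = 10, F = 3, G = 2 at the point
E_s = 0, E_t = 0, F_s = 0, F_t = 3, G_s = 0, G_t = 2
EG - F^2 = 11;  g^inv = (1/11) * [[2, -3], [-3, 10]]
first-kind symbols [ij,l] = (1/2)(d_i g_jl + d_j g_il - d_l g_ij): [ss,s] = E_s/2 = 0, [ss,t] = F_s - E_t/2 = 0, [st,s] = E_t/2 = 0, [st,t] = G_s/2 = 0, [tt,s] = F_t - G_s/2 = 3, [tt,t] = G_t/2 = 1
Gamma^s_ij = (G*[ij,s] - F*[ij,t])/(EG - F^2), Gamma^t_ij = (E*[ij,t] - F*[ij,s])/(EG - F^2)
Gamma_sss = 0, Gamma_sst = 0, Gamma_stt = 3/11, Gamma_tss = 0, Gamma_tst = 0, Gamma_ttt = 1/11
d^2s/dtau^2 = -(Gamma_sss*(3/2)^2 + 2*Gamma_sst*(3/2)*(-13/8) + Gamma_stt*(-13/8)^2) = -507/704
d^2t/dtau^2 = -(Gamma_tss*(3/2)^2 + 2*Gamma_tst*(3/2)*(-13/8) + Gamma_ttt*(-13/8)^2) = -169/704

Answer: Gamma_sss = 0, Gamma_sst = 0, Gamma_stt = 3/11, Gamma_tss = 0, Gamma_tst = 0, Gamma_ttt = 1/11; accelerations (d^2s/dtau^2, d^2t/dtau^2) = (-507/704, -169/704)


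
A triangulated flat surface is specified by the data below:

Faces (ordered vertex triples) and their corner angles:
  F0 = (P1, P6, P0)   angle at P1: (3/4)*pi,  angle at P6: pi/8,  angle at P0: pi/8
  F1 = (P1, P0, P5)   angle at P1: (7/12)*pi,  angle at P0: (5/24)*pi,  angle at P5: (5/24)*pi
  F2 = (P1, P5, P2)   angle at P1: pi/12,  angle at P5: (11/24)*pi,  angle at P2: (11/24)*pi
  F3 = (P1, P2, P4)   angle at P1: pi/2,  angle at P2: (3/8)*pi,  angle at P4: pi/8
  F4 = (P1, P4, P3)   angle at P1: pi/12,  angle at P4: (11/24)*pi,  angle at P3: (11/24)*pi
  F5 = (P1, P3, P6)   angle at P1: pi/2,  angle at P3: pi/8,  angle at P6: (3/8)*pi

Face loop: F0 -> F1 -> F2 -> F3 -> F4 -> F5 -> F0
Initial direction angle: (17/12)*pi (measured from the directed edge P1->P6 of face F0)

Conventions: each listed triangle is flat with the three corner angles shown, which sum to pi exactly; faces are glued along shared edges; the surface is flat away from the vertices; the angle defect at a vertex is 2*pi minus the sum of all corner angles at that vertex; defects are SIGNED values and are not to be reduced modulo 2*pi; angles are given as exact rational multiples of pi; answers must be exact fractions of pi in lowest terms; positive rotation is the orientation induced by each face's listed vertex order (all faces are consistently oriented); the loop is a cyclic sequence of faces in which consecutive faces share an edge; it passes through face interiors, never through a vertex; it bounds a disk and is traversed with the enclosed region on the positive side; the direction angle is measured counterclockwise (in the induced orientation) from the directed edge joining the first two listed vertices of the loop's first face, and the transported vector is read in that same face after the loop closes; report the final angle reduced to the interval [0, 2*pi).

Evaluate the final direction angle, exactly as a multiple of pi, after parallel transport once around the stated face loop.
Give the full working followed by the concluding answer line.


enclosed vertex P1: corner angles sum to (5/2)*pi, defect = 2*pi - (5/2)*pi = -pi/2
final direction = starting direction + enclosed defect total, reduced mod 2*pi (induced orientation)
final angle = (17/12)*pi - pi/2 = (11/12)*pi (mod 2*pi)

Answer: final direction angle = (11/12)*pi


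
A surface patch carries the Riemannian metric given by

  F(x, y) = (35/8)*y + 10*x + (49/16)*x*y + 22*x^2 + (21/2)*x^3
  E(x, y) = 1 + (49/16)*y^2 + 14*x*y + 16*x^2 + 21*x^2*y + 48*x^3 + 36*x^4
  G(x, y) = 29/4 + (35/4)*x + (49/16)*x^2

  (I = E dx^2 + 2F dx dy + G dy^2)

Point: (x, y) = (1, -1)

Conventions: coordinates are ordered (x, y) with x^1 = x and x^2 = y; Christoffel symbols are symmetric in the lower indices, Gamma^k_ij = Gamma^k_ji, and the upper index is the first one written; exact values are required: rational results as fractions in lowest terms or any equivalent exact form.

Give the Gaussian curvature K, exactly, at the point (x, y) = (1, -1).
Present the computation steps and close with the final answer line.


E = 1105/16, F = 561/16, G = 305/16, EG - F^2 = 697/8 at the point
E_x = 264, E_y = 231/8, F_x = 1319/16, F_y = 119/16, G_x = 119/8, G_y = 0
E_yy = 49/8, F_xy = 49/16, G_xx = 49/8
Apply the Brioschi formula K = (det M1 - det M2)/(EG - F^2)^2 over the derivative matrices of E, F, G.
M1 = [[-E_yy/2 + F_xy - G_xx/2, E_x/2, F_x - E_y/2], [F_y - G_x/2, E, F], [G_y/2, F, G]] = [[-49/16, 132, 68], [0, 1105/16, 561/16], [0, 561/16, 305/16]]; det M1 = -34153/128
M2 = [[0, E_y/2, G_x/2], [E_y/2, E, F], [G_x/2, F, G]] = [[0, 231/16, 119/16], [231/16, 1105/16, 561/16], [119/16, 561/16, 305/16]]; det M2 = -33761/128
det M1 - det M2 = -49/16; K = -49/16 / (697/8)^2 = -196/485809

Answer: K = -196/485809


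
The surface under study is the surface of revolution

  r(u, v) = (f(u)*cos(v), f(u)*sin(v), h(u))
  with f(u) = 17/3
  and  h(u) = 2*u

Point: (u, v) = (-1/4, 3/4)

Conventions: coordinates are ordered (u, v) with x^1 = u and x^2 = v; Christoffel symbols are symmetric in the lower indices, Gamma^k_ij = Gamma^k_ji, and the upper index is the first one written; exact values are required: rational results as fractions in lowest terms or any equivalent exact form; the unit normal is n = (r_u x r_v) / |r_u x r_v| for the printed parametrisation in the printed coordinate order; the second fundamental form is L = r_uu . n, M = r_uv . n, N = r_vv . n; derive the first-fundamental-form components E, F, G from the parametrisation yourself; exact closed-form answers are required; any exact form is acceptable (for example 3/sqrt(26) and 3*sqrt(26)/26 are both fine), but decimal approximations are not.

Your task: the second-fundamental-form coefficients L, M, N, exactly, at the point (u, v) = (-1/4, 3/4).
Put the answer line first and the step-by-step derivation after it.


Answer: L = 0, M = 0, N = 17/3

f = 17/3, f' = 0, f'' = 0, h' = 2, h'' = 0
E = 4, F = 0, G = 289/9; answer radicand W^2 = 4
unnormalised second-form numerators: l = 0, m = 0, n = 34/3; L = l/sqrt(4), and similarly M = m/sqrt(W^2), N = n/sqrt(W^2)


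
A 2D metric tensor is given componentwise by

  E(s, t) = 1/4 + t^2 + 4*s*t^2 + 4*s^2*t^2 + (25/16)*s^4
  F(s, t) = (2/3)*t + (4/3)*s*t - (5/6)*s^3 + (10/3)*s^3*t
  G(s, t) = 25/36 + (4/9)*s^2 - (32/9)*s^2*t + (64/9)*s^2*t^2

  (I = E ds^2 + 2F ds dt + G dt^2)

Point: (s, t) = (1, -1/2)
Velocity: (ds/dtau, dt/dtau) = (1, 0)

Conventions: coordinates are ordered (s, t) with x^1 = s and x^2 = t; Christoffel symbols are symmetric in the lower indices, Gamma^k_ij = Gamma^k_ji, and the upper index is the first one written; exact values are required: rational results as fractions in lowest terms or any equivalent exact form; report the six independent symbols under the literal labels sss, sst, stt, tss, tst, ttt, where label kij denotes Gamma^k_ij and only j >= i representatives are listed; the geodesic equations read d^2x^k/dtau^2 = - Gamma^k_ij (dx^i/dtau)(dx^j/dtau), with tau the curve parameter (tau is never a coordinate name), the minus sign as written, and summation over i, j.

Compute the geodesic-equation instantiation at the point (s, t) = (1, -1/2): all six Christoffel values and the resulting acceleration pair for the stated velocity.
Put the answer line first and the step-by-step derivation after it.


Answer: Gamma_sss = 5114/3929, Gamma_sst = -4104/3929, Gamma_stt = -21440/11787, Gamma_tss = 744/3929, Gamma_tst = 288/3929, Gamma_ttt = -9792/3929; accelerations (d^2s/dtau^2, d^2t/dtau^2) = (-5114/3929, -744/3929)

E = 65/16, F = -7/2, G = 169/36 at the point
E_s = 37/4, E_t = -9, F_s = -49/6, F_t = 16/3, G_s = 8, G_t = -32/3
EG - F^2 = 3929/576;  g^inv = (576/3929) * [[169/36, 7/2], [7/2, 65/16]]
first-kind symbols [ij,l] = (1/2)(d_i g_jl + d_j g_il - d_l g_ij): [ss,s] = E_s/2 = 37/8, [ss,t] = F_s - E_t/2 = -11/3, [st,s] = E_t/2 = -9/2, [st,t] = G_s/2 = 4, [tt,s] = F_t - G_s/2 = 4/3, [tt,t] = G_t/2 = -16/3
Gamma^s_ij = (G*[ij,s] - F*[ij,t])/(EG - F^2), Gamma^t_ij = (E*[ij,t] - F*[ij,s])/(EG - F^2)
Gamma_sss = 5114/3929, Gamma_sst = -4104/3929, Gamma_stt = -21440/11787, Gamma_tss = 744/3929, Gamma_tst = 288/3929, Gamma_ttt = -9792/3929
d^2s/dtau^2 = -(Gamma_sss*(1)^2 + 2*Gamma_sst*(1)*(0) + Gamma_stt*(0)^2) = -5114/3929
d^2t/dtau^2 = -(Gamma_tss*(1)^2 + 2*Gamma_tst*(1)*(0) + Gamma_ttt*(0)^2) = -744/3929


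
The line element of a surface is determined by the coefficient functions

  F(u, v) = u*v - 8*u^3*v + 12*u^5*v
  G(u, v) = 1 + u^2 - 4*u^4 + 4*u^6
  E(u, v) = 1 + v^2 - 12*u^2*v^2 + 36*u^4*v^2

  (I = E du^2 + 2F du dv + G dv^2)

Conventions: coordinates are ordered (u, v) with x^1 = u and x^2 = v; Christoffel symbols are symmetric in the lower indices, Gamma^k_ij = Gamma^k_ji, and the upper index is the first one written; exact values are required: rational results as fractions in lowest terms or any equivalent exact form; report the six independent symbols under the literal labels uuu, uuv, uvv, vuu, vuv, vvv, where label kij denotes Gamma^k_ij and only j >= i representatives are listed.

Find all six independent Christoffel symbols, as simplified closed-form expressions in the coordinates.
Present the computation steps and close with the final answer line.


E = 1 + v^2 - 12*u^2*v^2 + 36*u^4*v^2; F = u*v - 8*u^3*v + 12*u^5*v; G = 1 + u^2 - 4*u^4 + 4*u^6
Gamma^k_ij = (1/2) g^{kl} (d_i g_jl + d_j g_il - d_l g_ij), with g^inv = (1/(EG-F^2)) [[G, -F], [-F, E]]
first partials: E_u = -24*u*v^2 + 144*u^3*v^2, E_v = 2*v - 24*u^2*v + 72*u^4*v, F_u = v - 24*u^2*v + 60*u^4*v, F_v = u - 8*u^3 + 12*u^5, G_u = 2*u - 16*u^3 + 24*u^5, G_v = 0
D = EG - F^2 = 1 + v^2 + u^2 - 12*u^2*v^2 - 4*u^4 + 36*u^4*v^2 + 4*u^6
expanded: Gamma^u_uu = (G E_u - 2F F_u + F E_v)/(2D), Gamma^u_uv = (G E_v - F G_u)/(2D), Gamma^u_vv = (2G F_v - G G_u - F G_v)/(2D), Gamma^v_uu = (2E F_u - E E_v - F E_u)/(2D), Gamma^v_uv = (E G_u - F E_v)/(2D), Gamma^v_vv = (E G_v - 2F F_v + F G_u)/(2D); substitute and cancel common factors

Answer: Gamma_uuu = (72*u^3*v^2 - 12*u*v^2)/(4*u^6 + 36*u^4*v^2 - 4*u^4 - 12*u^2*v^2 + u^2 + v^2 + 1), Gamma_uuv = (36*u^4*v - 12*u^2*v + v)/(4*u^6 + 36*u^4*v^2 - 4*u^4 - 12*u^2*v^2 + u^2 + v^2 + 1), Gamma_uvv = 0, Gamma_vuu = (24*u^4*v - 12*u^2*v)/(4*u^6 + 36*u^4*v^2 - 4*u^4 - 12*u^2*v^2 + u^2 + v^2 + 1), Gamma_vuv = (12*u^5 - 8*u^3 + u)/(4*u^6 + 36*u^4*v^2 - 4*u^4 - 12*u^2*v^2 + u^2 + v^2 + 1), Gamma_vvv = 0


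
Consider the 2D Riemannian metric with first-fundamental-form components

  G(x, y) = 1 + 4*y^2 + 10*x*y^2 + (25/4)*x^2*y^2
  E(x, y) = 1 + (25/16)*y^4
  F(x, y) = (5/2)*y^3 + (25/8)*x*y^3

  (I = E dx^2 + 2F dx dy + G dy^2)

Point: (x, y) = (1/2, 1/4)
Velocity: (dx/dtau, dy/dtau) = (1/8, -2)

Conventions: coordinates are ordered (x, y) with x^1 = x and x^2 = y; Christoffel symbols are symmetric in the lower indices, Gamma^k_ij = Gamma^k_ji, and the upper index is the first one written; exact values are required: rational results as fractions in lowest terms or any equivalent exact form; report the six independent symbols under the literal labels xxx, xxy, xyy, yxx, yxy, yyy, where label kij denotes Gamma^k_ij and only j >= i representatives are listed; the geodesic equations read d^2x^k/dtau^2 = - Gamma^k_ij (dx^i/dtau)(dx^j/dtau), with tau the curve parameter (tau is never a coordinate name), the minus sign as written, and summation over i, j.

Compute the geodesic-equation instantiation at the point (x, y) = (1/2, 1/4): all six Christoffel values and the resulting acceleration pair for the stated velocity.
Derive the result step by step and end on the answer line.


E = 4121/4096, F = 65/1024, G = 425/256 at the point
E_x = 0, E_y = 25/256, F_x = 25/512, F_y = 195/256, G_x = 65/64, G_y = 169/32
EG - F^2 = 6825/4096;  g^inv = (4096/6825) * [[425/256, -65/1024], [-65/1024, 4121/4096]]
first-kind symbols [ij,l] = (1/2)(d_i g_jl + d_j g_il - d_l g_ij): [xx,x] = E_x/2 = 0, [xx,y] = F_x - E_y/2 = 0, [xy,x] = E_y/2 = 25/512, [xy,y] = G_x/2 = 65/128, [yy,x] = F_y - G_x/2 = 65/256, [yy,y] = G_y/2 = 169/64
Gamma^x_ij = (G*[ij,x] - F*[ij,y])/(EG - F^2), Gamma^y_ij = (E*[ij,y] - F*[ij,x])/(EG - F^2)
Gamma_xxx = 0, Gamma_xxy = 8/273, Gamma_xyy = 16/105, Gamma_yxx = 0, Gamma_yxy = 32/105, Gamma_yyy = 832/525
d^2x/dtau^2 = -(Gamma_xxx*(1/8)^2 + 2*Gamma_xxy*(1/8)*(-2) + Gamma_xyy*(-2)^2) = -116/195
d^2y/dtau^2 = -(Gamma_yxx*(1/8)^2 + 2*Gamma_yxy*(1/8)*(-2) + Gamma_yyy*(-2)^2) = -464/75

Answer: Gamma_xxx = 0, Gamma_xxy = 8/273, Gamma_xyy = 16/105, Gamma_yxx = 0, Gamma_yxy = 32/105, Gamma_yyy = 832/525; accelerations (d^2x/dtau^2, d^2y/dtau^2) = (-116/195, -464/75)


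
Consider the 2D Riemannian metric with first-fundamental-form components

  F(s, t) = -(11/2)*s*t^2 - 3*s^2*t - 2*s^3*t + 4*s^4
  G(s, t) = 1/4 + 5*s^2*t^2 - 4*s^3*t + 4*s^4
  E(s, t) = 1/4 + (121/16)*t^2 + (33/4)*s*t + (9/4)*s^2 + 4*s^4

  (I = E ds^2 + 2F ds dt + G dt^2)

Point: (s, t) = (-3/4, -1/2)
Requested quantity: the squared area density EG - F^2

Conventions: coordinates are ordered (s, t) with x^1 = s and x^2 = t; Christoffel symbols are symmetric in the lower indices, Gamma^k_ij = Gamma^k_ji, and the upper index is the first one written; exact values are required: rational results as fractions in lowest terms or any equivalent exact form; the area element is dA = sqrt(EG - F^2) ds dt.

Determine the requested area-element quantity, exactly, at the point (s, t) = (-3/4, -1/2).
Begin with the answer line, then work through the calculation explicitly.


Answer: EG - F^2 = 3365/1024

E = 497/64, F = 87/32, G = 11/8; EG - F^2 = 3365/1024


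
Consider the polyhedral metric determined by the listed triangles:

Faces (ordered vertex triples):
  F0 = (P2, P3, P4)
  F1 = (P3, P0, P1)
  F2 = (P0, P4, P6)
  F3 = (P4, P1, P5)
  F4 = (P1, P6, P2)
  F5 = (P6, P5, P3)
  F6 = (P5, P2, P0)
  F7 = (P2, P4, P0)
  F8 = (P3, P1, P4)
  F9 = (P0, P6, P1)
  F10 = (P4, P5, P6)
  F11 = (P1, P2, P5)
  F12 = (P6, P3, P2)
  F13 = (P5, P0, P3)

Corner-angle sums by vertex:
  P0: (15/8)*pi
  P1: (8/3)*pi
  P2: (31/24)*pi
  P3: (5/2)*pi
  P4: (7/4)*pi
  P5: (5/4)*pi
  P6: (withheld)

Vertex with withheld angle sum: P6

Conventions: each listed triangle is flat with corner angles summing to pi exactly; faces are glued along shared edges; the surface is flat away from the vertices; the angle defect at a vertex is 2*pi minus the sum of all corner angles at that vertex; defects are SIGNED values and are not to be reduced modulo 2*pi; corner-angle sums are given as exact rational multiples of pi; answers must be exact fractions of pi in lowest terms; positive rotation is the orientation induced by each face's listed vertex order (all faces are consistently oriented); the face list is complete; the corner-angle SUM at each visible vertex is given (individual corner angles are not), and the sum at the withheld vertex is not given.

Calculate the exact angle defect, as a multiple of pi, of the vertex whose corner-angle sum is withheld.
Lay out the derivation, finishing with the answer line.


V = 7, E = 21, F = 14; chi = V - E + F = 0
Gauss-Bonnet: total defect = 2*pi*chi = 0; visible defects sum to (2/3)*pi

Answer: defect(P6) = (-2/3)*pi


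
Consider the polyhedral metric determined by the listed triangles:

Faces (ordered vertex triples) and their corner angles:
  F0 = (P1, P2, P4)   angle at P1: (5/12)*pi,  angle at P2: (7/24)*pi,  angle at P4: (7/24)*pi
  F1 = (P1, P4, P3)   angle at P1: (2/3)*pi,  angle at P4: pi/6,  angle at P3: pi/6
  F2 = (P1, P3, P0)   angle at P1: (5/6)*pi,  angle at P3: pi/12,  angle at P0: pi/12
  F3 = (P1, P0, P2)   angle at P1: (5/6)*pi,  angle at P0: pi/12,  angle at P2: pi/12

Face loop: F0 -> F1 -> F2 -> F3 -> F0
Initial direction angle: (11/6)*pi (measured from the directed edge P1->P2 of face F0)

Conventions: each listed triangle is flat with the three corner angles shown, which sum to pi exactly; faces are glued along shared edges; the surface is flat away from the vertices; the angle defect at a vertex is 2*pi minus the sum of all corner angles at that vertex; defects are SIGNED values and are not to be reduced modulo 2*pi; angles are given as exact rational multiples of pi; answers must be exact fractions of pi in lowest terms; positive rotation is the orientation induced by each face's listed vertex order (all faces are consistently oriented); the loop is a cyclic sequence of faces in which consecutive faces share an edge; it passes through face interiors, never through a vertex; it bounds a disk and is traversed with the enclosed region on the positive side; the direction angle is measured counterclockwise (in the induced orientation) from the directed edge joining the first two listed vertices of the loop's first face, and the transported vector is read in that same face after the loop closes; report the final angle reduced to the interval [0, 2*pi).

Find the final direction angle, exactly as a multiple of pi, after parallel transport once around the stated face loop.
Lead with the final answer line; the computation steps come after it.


Answer: final direction angle = (13/12)*pi

enclosed vertex P1: corner angles sum to (11/4)*pi, defect = 2*pi - (11/4)*pi = (-3/4)*pi
holonomy = initial angle + sum of enclosed defects (mod 2*pi), positive in the induced orientation
final angle = (11/6)*pi - (3/4)*pi = (13/12)*pi (mod 2*pi)


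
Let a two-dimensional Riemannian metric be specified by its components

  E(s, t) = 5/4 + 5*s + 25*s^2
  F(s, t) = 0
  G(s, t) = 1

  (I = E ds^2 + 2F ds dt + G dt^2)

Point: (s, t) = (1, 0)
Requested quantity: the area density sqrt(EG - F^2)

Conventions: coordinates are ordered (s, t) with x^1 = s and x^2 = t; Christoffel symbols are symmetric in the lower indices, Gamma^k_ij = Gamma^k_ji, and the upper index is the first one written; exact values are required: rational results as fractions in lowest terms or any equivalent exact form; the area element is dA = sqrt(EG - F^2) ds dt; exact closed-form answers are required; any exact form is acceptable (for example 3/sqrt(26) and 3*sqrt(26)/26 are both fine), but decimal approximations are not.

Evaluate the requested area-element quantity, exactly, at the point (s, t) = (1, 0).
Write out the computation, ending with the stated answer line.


E = 125/4, F = 0, G = 1; EG - F^2 = 125/4

Answer: sqrt(EG - F^2) = 5*sqrt(5)/2


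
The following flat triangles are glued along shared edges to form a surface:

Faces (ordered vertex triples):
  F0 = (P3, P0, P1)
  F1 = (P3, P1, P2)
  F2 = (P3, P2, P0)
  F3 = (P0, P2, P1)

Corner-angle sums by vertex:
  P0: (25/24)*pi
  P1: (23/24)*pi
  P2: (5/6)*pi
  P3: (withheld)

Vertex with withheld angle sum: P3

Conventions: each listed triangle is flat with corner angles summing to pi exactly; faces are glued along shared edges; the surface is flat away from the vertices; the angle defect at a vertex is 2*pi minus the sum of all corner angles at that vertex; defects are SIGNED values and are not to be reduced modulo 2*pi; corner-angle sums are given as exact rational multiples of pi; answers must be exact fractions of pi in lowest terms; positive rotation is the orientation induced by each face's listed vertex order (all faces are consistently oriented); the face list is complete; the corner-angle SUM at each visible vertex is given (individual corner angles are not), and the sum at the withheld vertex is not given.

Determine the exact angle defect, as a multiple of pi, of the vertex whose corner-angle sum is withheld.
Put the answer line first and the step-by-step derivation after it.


Answer: defect(P3) = (5/6)*pi

V = 4, E = 6, F = 4; chi = V - E + F = 2
Gauss-Bonnet: total defect = 2*pi*chi = 4*pi; visible defects sum to (19/6)*pi
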